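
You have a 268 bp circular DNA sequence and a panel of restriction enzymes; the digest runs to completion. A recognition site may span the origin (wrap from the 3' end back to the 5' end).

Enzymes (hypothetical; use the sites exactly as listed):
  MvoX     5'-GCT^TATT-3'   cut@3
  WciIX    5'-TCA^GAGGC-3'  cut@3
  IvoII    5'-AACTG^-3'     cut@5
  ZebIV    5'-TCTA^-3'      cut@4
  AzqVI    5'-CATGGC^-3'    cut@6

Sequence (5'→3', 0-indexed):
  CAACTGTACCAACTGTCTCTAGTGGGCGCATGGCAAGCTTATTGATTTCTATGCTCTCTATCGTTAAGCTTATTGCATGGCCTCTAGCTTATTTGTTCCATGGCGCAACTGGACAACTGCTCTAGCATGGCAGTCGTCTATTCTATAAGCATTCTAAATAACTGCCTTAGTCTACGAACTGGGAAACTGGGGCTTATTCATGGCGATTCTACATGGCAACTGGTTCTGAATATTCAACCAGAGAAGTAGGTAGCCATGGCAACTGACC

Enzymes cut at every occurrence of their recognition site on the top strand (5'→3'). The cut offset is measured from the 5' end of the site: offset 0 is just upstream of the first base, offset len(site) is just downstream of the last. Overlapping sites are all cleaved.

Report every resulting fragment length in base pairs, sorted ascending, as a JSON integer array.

Site scan:
  MvoX GCTTATT/3: at [36, 67, 86, 191] ⇒ [39, 70, 89, 194]
  WciIX (TCAGAGGC, off=3): no sites
  IvoII AACTG/5: at [1, 10, 106, 114, 159, 176, 184, 217, 260] ⇒ [6, 15, 111, 119, 164, 181, 189, 222, 265]
  ZebIV TCTA/4: at [17, 47, 56, 82, 120, 136, 141, 152, 170, 207] ⇒ [21, 51, 60, 86, 124, 140, 145, 156, 174, 211]
  AzqVI CATGGC/6: at [28, 75, 98, 125, 198, 211, 254] ⇒ [34, 81, 104, 131, 204, 217, 260]

Pooled cuts: [6, 15, 21, 34, 39, 51, 60, 70, 81, 86, 89, 104, 111, 119, 124, 131, 140, 145, 156, 164, 174, 181, 189, 194, 204, 211, 217, 222, 260, 265]

Fragment lengths:
  6→15: 9 bp
  15→21: 6 bp
  21→34: 13 bp
  34→39: 5 bp
  39→51: 12 bp
  51→60: 9 bp
  60→70: 10 bp
  70→81: 11 bp
  81→86: 5 bp
  86→89: 3 bp
  89→104: 15 bp
  104→111: 7 bp
  111→119: 8 bp
  119→124: 5 bp
  124→131: 7 bp
  131→140: 9 bp
  140→145: 5 bp
  145→156: 11 bp
  156→164: 8 bp
  164→174: 10 bp
  174→181: 7 bp
  181→189: 8 bp
  189→194: 5 bp
  194→204: 10 bp
  204→211: 7 bp
  211→217: 6 bp
  217→222: 5 bp
  222→260: 38 bp
  260→265: 5 bp
  265→6 (wrap): 268-265+6 = 9 bp

[3,5,5,5,5,5,5,5,6,6,7,7,7,7,8,8,8,9,9,9,9,10,10,10,11,11,12,13,15,38]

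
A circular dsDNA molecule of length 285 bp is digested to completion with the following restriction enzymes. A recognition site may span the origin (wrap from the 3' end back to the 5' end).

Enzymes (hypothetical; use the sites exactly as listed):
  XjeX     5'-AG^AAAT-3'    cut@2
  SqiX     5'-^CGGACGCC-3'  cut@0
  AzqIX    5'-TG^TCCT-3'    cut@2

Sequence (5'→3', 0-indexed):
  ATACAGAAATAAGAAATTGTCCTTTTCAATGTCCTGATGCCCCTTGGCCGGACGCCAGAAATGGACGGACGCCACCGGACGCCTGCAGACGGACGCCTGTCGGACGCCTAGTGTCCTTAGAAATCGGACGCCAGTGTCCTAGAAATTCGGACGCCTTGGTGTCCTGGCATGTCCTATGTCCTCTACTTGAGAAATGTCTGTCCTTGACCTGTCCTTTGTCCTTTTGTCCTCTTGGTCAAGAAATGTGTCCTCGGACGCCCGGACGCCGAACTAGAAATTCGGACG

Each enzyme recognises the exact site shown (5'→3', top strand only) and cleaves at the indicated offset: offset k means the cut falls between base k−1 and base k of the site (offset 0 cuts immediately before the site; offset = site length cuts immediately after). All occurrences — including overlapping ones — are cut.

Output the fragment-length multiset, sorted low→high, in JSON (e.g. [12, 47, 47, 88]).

[4,4,5,6,6,7,7,7,7,7,7,8,8,9,10,10,10,11,11,12,12,13,13,14,14,14,15,17,17]

Per-enzyme occurrences:
  XjeX AGAAAT/2: at [4, 11, 56, 118, 140, 189, 238, 272] ⇒ [6, 13, 58, 120, 142, 191, 240, 274]
  SqiX CGGACGCC/0: at [48, 65, 75, 89, 100, 124, 147, 251, 259] ⇒ [48, 65, 75, 89, 100, 124, 147, 251, 259]
  AzqIX TGTCCT/2: at [17, 29, 111, 134, 159, 169, 176, 198, 209, 216, 224, 245] ⇒ [19, 31, 113, 136, 161, 171, 178, 200, 211, 218, 226, 247]

Pooled cuts: [6, 13, 19, 31, 48, 58, 65, 75, 89, 100, 113, 120, 124, 136, 142, 147, 161, 171, 178, 191, 200, 211, 218, 226, 240, 247, 251, 259, 274]

Fragment lengths:
  6→13: 7 bp
  13→19: 6 bp
  19→31: 12 bp
  31→48: 17 bp
  48→58: 10 bp
  58→65: 7 bp
  65→75: 10 bp
  75→89: 14 bp
  89→100: 11 bp
  100→113: 13 bp
  113→120: 7 bp
  120→124: 4 bp
  124→136: 12 bp
  136→142: 6 bp
  142→147: 5 bp
  147→161: 14 bp
  161→171: 10 bp
  171→178: 7 bp
  178→191: 13 bp
  191→200: 9 bp
  200→211: 11 bp
  211→218: 7 bp
  218→226: 8 bp
  226→240: 14 bp
  240→247: 7 bp
  247→251: 4 bp
  251→259: 8 bp
  259→274: 15 bp
  274→6 (wrap): 285-274+6 = 17 bp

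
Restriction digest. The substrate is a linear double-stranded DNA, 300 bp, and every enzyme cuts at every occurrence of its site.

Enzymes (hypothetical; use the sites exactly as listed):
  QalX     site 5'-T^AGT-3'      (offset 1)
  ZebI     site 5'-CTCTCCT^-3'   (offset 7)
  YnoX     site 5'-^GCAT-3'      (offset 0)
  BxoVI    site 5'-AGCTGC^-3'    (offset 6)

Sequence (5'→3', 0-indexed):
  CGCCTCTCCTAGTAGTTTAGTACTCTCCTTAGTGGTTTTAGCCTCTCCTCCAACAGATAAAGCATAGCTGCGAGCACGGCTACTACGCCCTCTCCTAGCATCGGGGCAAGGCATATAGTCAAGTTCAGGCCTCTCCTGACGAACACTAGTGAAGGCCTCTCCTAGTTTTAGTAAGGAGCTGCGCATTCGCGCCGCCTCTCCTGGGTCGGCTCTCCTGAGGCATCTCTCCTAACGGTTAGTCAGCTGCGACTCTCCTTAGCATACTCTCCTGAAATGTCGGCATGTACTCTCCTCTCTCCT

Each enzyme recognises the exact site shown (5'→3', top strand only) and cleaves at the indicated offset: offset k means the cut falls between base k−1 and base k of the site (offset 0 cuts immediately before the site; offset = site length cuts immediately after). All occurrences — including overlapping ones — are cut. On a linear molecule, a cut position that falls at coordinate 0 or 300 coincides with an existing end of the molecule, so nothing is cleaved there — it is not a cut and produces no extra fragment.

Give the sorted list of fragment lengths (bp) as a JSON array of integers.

Site scan:
  QalX (TAGT, off=1): starts [9, 12, 17, 29, 115, 146, 162, 168, 236] → cuts [10, 13, 18, 30, 116, 147, 163, 169, 237]
  ZebI (CTCTCCT, off=7): starts [3, 22, 42, 89, 130, 156, 195, 209, 223, 249, 263, 286, 293] → cuts [10, 29, 49, 96, 137, 163, 202, 216, 230, 256, 270, 293] (position 300 is a terminus of the linear molecule — no cut)
  YnoX (GCAT, off=0): starts [61, 97, 110, 182, 219, 258, 279] → cuts [61, 97, 110, 182, 219, 258, 279]
  BxoVI (AGCTGC, off=6): starts [65, 176, 241] → cuts [71, 182, 247]

All cut coordinates (distinct, sorted): [10, 13, 18, 29, 30, 49, 61, 71, 96, 97, 110, 116, 137, 147, 163, 169, 182, 202, 216, 219, 230, 237, 247, 256, 258, 270, 279, 293]

Fragments:
  [0,10): 10 bp
  [10,13): 3 bp
  [13,18): 5 bp
  [18,29): 11 bp
  [29,30): 1 bp
  [30,49): 19 bp
  [49,61): 12 bp
  [61,71): 10 bp
  [71,96): 25 bp
  [96,97): 1 bp
  [97,110): 13 bp
  [110,116): 6 bp
  [116,137): 21 bp
  [137,147): 10 bp
  [147,163): 16 bp
  [163,169): 6 bp
  [169,182): 13 bp
  [182,202): 20 bp
  [202,216): 14 bp
  [216,219): 3 bp
  [219,230): 11 bp
  [230,237): 7 bp
  [237,247): 10 bp
  [247,256): 9 bp
  [256,258): 2 bp
  [258,270): 12 bp
  [270,279): 9 bp
  [279,293): 14 bp
  [293,300): 7 bp

[1,1,2,3,3,5,6,6,7,7,9,9,10,10,10,10,11,11,12,12,13,13,14,14,16,19,20,21,25]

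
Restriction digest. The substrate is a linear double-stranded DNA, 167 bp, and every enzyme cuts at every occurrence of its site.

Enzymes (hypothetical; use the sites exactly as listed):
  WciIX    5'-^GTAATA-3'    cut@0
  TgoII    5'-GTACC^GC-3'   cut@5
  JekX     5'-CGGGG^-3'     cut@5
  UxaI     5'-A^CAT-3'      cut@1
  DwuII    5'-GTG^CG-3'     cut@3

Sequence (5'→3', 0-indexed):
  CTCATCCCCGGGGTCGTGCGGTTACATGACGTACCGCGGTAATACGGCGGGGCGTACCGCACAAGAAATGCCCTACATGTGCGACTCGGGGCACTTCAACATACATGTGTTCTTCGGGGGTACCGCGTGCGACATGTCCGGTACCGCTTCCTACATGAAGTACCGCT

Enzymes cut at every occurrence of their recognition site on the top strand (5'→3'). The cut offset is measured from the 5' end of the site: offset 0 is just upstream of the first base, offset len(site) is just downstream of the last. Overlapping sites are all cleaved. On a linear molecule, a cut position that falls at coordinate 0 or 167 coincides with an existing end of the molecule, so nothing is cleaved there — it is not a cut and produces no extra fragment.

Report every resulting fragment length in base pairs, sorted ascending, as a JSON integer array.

Scan for sites:
  WciIX (GTAATA, off=0): starts [38] → cuts [38]
  TgoII (GTACCGC, off=5): starts [30, 53, 119, 140, 159] → cuts [35, 58, 124, 145, 164]
  JekX (CGGGG, off=5): starts [8, 47, 86, 114] → cuts [13, 52, 91, 119]
  UxaI (ACAT, off=1): starts [23, 74, 98, 102, 131, 152] → cuts [24, 75, 99, 103, 132, 153]
  DwuII (GTGCG, off=3): starts [15, 78, 126] → cuts [18, 81, 129]

All cut coordinates (distinct, sorted): [13, 18, 24, 35, 38, 52, 58, 75, 81, 91, 99, 103, 119, 124, 129, 132, 145, 153, 164]

Fragment lengths:
  [0,13): 13 bp
  [13,18): 5 bp
  [18,24): 6 bp
  [24,35): 11 bp
  [35,38): 3 bp
  [38,52): 14 bp
  [52,58): 6 bp
  [58,75): 17 bp
  [75,81): 6 bp
  [81,91): 10 bp
  [91,99): 8 bp
  [99,103): 4 bp
  [103,119): 16 bp
  [119,124): 5 bp
  [124,129): 5 bp
  [129,132): 3 bp
  [132,145): 13 bp
  [145,153): 8 bp
  [153,164): 11 bp
  [164,167): 3 bp

[3,3,3,4,5,5,5,6,6,6,8,8,10,11,11,13,13,14,16,17]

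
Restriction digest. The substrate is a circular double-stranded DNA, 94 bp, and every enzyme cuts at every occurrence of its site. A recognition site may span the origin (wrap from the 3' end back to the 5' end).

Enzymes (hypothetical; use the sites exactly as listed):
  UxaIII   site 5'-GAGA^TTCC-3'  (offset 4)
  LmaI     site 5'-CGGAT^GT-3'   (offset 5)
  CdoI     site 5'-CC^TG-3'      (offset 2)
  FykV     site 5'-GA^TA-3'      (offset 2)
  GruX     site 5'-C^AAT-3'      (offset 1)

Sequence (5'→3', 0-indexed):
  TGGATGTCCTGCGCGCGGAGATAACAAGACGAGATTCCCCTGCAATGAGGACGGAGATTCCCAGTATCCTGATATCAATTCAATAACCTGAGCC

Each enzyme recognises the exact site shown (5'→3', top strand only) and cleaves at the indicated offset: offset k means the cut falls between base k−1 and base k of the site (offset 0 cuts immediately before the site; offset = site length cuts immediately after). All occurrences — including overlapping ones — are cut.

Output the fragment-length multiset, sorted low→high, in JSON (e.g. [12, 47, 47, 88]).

[3,3,4,5,6,6,7,9,12,12,13,14]

Site scan:
  UxaIII GAGATTCC/4: at [30, 53] ⇒ [34, 57]
  LmaI (CGGATGT, off=5): no sites
  CdoI CCTG/2: at [7, 38, 67, 86, 92] ⇒ [0, 9, 40, 69, 88]
  FykV GATA/2: at [19, 70] ⇒ [21, 72]
  GruX CAAT/1: at [42, 75, 80] ⇒ [43, 76, 81]

Pooled cuts: [0, 9, 21, 34, 40, 43, 57, 69, 72, 76, 81, 88]

Fragment lengths:
  0→9: 9 bp
  9→21: 12 bp
  21→34: 13 bp
  34→40: 6 bp
  40→43: 3 bp
  43→57: 14 bp
  57→69: 12 bp
  69→72: 3 bp
  72→76: 4 bp
  76→81: 5 bp
  81→88: 7 bp
  88→0 (wrap): 94-88+0 = 6 bp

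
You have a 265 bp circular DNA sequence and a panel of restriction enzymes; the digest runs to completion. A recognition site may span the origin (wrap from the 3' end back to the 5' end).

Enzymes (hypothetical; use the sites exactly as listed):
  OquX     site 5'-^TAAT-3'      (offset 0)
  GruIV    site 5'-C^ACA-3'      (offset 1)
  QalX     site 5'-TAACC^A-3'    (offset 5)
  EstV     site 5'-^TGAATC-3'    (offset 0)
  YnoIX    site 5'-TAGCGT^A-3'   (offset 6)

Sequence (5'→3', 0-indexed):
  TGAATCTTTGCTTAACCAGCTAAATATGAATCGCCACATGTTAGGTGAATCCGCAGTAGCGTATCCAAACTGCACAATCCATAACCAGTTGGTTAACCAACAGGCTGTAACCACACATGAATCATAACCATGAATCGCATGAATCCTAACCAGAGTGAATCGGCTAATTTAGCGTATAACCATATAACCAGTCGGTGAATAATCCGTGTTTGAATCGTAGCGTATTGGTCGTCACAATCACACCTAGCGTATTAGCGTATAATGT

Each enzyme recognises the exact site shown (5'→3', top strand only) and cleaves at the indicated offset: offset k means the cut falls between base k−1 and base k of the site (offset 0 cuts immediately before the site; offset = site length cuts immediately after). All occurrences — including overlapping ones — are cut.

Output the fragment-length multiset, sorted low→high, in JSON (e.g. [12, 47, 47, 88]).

Per-enzyme occurrences:
  OquX TAAT/0: at [164, 199, 259] ⇒ [164, 199, 259]
  GruIV CACA/1: at [34, 72, 111, 113, 232, 238] ⇒ [35, 73, 112, 114, 233, 239]
  QalX TAACCA/5: at [12, 81, 93, 107, 124, 146, 176, 184] ⇒ [17, 86, 98, 112, 129, 151, 181, 189]
  EstV TGAATC/0: at [0, 26, 45, 117, 130, 139, 155, 210] ⇒ [0, 26, 45, 117, 130, 139, 155, 210]
  YnoIX TAGCGTA/6: at [56, 169, 217, 244, 252] ⇒ [62, 175, 223, 250, 258]

All cut coordinates (distinct, sorted): [0, 17, 26, 35, 45, 62, 73, 86, 98, 112, 114, 117, 129, 130, 139, 151, 155, 164, 175, 181, 189, 199, 210, 223, 233, 239, 250, 258, 259]

Fragment lengths:
  0→17: 17 bp
  17→26: 9 bp
  26→35: 9 bp
  35→45: 10 bp
  45→62: 17 bp
  62→73: 11 bp
  73→86: 13 bp
  86→98: 12 bp
  98→112: 14 bp
  112→114: 2 bp
  114→117: 3 bp
  117→129: 12 bp
  129→130: 1 bp
  130→139: 9 bp
  139→151: 12 bp
  151→155: 4 bp
  155→164: 9 bp
  164→175: 11 bp
  175→181: 6 bp
  181→189: 8 bp
  189→199: 10 bp
  199→210: 11 bp
  210→223: 13 bp
  223→233: 10 bp
  233→239: 6 bp
  239→250: 11 bp
  250→258: 8 bp
  258→259: 1 bp
  259→0 (wrap): 265-259+0 = 6 bp

[1,1,2,3,4,6,6,6,8,8,9,9,9,9,10,10,10,11,11,11,11,12,12,12,13,13,14,17,17]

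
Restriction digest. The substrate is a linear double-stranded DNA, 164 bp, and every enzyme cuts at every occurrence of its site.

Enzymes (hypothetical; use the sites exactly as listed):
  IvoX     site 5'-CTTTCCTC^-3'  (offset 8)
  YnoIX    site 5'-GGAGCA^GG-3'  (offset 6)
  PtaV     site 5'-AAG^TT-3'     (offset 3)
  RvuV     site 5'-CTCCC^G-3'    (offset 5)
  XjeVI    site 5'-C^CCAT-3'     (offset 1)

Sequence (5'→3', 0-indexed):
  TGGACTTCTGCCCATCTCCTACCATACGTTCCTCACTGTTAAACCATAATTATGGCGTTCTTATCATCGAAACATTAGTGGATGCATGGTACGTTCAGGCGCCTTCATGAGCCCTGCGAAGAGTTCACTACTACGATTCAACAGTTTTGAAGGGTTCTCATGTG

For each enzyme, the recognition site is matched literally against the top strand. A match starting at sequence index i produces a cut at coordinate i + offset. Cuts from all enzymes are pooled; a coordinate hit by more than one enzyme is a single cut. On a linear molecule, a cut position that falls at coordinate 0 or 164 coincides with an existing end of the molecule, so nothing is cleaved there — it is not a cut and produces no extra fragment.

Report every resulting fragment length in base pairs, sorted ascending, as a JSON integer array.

Scan for sites:
  IvoX (CTTTCCTC, off=8): no sites
  YnoIX (GGAGCAGG, off=6): no sites
  PtaV (AAGTT, off=3): no sites
  RvuV (CTCCCG, off=5): no sites
  XjeVI CCCAT/1: at [10] ⇒ [11]

All cut coordinates (distinct, sorted): [11]

Fragment lengths:
  [0,11): 11 bp
  [11,164): 153 bp

[11,153]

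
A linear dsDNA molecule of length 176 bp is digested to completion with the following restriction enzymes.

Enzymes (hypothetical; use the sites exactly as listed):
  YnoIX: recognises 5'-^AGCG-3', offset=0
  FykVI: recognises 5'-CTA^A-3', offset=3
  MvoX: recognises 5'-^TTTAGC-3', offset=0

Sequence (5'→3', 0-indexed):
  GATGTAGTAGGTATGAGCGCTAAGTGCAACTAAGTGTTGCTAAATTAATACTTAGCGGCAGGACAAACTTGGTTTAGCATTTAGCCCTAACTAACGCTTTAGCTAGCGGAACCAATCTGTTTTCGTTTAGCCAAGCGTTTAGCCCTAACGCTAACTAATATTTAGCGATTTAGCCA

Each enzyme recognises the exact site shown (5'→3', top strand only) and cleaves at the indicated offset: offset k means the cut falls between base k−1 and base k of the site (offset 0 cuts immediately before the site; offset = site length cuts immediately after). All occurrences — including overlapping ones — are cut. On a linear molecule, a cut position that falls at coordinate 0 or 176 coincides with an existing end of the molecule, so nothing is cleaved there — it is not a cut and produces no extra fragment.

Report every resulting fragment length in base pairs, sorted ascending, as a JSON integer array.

[3,3,4,4,4,4,5,6,7,7,7,8,8,10,10,10,10,11,15,19,21]

Site scan:
  YnoIX AGCG/0: at [15, 53, 104, 133, 163] ⇒ [15, 53, 104, 133, 163]
  FykVI CTAA/3: at [19, 29, 39, 86, 90, 144, 150, 154] ⇒ [22, 32, 42, 89, 93, 147, 153, 157]
  MvoX TTTAGC/0: at [72, 79, 97, 125, 137, 160, 168] ⇒ [72, 79, 97, 125, 137, 160, 168]

All cut coordinates (distinct, sorted): [15, 22, 32, 42, 53, 72, 79, 89, 93, 97, 104, 125, 133, 137, 147, 153, 157, 160, 163, 168]

Fragments:
  [0,15): 15 bp
  [15,22): 7 bp
  [22,32): 10 bp
  [32,42): 10 bp
  [42,53): 11 bp
  [53,72): 19 bp
  [72,79): 7 bp
  [79,89): 10 bp
  [89,93): 4 bp
  [93,97): 4 bp
  [97,104): 7 bp
  [104,125): 21 bp
  [125,133): 8 bp
  [133,137): 4 bp
  [137,147): 10 bp
  [147,153): 6 bp
  [153,157): 4 bp
  [157,160): 3 bp
  [160,163): 3 bp
  [163,168): 5 bp
  [168,176): 8 bp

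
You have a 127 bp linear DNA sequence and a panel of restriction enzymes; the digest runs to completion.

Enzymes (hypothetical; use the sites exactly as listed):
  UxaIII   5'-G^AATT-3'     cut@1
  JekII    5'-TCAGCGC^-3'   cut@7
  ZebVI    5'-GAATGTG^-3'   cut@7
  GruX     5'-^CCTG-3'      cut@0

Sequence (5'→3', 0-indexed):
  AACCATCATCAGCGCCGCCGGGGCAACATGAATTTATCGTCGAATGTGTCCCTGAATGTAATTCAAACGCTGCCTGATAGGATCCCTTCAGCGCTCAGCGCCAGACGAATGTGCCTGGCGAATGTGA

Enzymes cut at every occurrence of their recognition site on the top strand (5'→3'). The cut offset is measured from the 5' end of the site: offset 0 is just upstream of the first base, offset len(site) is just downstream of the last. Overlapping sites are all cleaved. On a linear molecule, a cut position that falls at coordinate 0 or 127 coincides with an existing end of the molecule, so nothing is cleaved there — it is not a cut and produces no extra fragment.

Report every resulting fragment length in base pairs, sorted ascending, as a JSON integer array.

[1,2,7,12,13,15,15,18,22,22]

Site scan:
  UxaIII GAATT/1: at [29] ⇒ [30]
  JekII TCAGCGC/7: at [8, 87, 94] ⇒ [15, 94, 101]
  ZebVI GAATGTG/7: at [41, 106, 119] ⇒ [48, 113, 126]
  GruX CCTG/0: at [50, 72, 113] ⇒ [50, 72, 113]

Pooled cuts: [15, 30, 48, 50, 72, 94, 101, 113, 126]

Fragments:
  [0,15): 15 bp
  [15,30): 15 bp
  [30,48): 18 bp
  [48,50): 2 bp
  [50,72): 22 bp
  [72,94): 22 bp
  [94,101): 7 bp
  [101,113): 12 bp
  [113,126): 13 bp
  [126,127): 1 bp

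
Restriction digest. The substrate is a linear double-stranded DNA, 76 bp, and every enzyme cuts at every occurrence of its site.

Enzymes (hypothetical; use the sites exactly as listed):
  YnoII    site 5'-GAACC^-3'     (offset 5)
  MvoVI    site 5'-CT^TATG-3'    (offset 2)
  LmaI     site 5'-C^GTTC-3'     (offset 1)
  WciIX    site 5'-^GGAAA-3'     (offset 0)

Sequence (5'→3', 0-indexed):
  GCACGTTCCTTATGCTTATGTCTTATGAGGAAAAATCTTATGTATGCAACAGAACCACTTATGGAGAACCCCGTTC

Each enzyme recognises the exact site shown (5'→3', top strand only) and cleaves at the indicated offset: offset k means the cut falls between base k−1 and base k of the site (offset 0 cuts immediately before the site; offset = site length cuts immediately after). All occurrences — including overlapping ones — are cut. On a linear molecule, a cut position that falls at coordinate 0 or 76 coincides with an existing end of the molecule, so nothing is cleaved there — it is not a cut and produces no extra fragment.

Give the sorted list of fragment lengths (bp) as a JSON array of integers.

Scan for sites:
  YnoII GAACC/5: at [51, 65] ⇒ [56, 70]
  MvoVI CTTATG/2: at [8, 14, 21, 36, 57] ⇒ [10, 16, 23, 38, 59]
  LmaI CGTTC/1: at [3, 71] ⇒ [4, 72]
  WciIX GGAAA/0: at [28] ⇒ [28]

All cut coordinates (distinct, sorted): [4, 10, 16, 23, 28, 38, 56, 59, 70, 72]

Fragments:
  [0,4): 4 bp
  [4,10): 6 bp
  [10,16): 6 bp
  [16,23): 7 bp
  [23,28): 5 bp
  [28,38): 10 bp
  [38,56): 18 bp
  [56,59): 3 bp
  [59,70): 11 bp
  [70,72): 2 bp
  [72,76): 4 bp

[2,3,4,4,5,6,6,7,10,11,18]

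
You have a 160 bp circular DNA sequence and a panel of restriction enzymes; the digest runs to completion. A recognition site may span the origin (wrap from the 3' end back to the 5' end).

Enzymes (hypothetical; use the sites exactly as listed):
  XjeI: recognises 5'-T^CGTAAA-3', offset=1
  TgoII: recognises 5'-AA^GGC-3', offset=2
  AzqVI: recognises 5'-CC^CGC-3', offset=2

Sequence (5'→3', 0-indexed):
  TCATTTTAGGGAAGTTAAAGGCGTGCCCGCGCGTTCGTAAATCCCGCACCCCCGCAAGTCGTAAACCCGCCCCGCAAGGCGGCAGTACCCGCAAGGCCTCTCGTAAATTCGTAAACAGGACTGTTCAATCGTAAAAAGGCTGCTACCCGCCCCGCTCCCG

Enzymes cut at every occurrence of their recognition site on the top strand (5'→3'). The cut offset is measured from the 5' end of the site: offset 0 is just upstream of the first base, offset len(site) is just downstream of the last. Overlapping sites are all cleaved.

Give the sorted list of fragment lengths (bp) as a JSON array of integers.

[5,5,5,5,7,7,8,8,8,8,8,8,9,10,12,20,27]

Scan for sites:
  XjeI (TCGTAAA, off=1): starts [34, 58, 100, 108, 128] → cuts [35, 59, 101, 109, 129]
  TgoII (AAGGC, off=2): starts [17, 75, 92, 135] → cuts [19, 77, 94, 137]
  AzqVI (CCCGC, off=2): starts [25, 42, 50, 65, 70, 87, 145, 150] → cuts [27, 44, 52, 67, 72, 89, 147, 152]

All cut coordinates (distinct, sorted): [19, 27, 35, 44, 52, 59, 67, 72, 77, 89, 94, 101, 109, 129, 137, 147, 152]

Fragments:
  19→27: 8 bp
  27→35: 8 bp
  35→44: 9 bp
  44→52: 8 bp
  52→59: 7 bp
  59→67: 8 bp
  67→72: 5 bp
  72→77: 5 bp
  77→89: 12 bp
  89→94: 5 bp
  94→101: 7 bp
  101→109: 8 bp
  109→129: 20 bp
  129→137: 8 bp
  137→147: 10 bp
  147→152: 5 bp
  152→19 (wrap): 160-152+19 = 27 bp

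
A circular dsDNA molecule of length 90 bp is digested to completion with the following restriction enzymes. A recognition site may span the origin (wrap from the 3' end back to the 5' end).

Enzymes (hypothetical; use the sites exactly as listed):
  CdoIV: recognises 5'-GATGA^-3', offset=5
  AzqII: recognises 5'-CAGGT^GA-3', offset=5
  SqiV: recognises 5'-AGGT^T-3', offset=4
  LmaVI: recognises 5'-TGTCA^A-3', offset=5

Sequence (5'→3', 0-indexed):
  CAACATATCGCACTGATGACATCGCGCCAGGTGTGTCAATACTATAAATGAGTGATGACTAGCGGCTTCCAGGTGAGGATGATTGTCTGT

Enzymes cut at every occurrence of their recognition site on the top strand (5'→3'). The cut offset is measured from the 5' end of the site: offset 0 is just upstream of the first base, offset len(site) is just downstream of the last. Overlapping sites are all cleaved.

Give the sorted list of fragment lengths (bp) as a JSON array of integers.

Site scan:
  CdoIV GATGA/5: at [14, 53, 77] ⇒ [19, 58, 82]
  AzqII CAGGTGA/5: at [69] ⇒ [74]
  SqiV (AGGTT, off=4): no sites
  LmaVI TGTCAA/5: at [33, 87] ⇒ [2, 38]

Pooled cuts: [2, 19, 38, 58, 74, 82]

Fragment lengths:
  2→19: 17 bp
  19→38: 19 bp
  38→58: 20 bp
  58→74: 16 bp
  74→82: 8 bp
  82→2 (wrap): 90-82+2 = 10 bp

[8,10,16,17,19,20]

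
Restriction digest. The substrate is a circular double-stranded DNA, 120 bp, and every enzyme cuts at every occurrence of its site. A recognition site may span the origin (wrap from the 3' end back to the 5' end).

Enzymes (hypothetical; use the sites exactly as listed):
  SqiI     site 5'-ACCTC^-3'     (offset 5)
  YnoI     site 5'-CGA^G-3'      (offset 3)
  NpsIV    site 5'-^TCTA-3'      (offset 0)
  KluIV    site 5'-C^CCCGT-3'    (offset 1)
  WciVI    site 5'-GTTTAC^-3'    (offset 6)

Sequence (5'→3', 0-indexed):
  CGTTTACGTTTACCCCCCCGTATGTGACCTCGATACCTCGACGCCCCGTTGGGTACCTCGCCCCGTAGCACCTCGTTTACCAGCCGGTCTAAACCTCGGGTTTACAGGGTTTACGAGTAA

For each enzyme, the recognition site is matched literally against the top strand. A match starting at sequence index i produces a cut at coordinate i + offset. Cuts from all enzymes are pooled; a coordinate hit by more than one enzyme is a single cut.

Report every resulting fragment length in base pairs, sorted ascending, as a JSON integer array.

Scan for sites:
  SqiI ACCTC/5: at [26, 34, 54, 69, 92] ⇒ [31, 39, 59, 74, 97]
  YnoI CGAG/3: at [113] ⇒ [116]
  NpsIV TCTA/0: at [87] ⇒ [87]
  KluIV CCCCGT/1: at [15, 43, 60] ⇒ [16, 44, 61]
  WciVI GTTTAC/6: at [1, 7, 74, 99, 108] ⇒ [7, 13, 80, 105, 114]

All cut coordinates (distinct, sorted): [7, 13, 16, 31, 39, 44, 59, 61, 74, 80, 87, 97, 105, 114, 116]

Fragments:
  7→13: 6 bp
  13→16: 3 bp
  16→31: 15 bp
  31→39: 8 bp
  39→44: 5 bp
  44→59: 15 bp
  59→61: 2 bp
  61→74: 13 bp
  74→80: 6 bp
  80→87: 7 bp
  87→97: 10 bp
  97→105: 8 bp
  105→114: 9 bp
  114→116: 2 bp
  116→7 (wrap): 120-116+7 = 11 bp

[2,2,3,5,6,6,7,8,8,9,10,11,13,15,15]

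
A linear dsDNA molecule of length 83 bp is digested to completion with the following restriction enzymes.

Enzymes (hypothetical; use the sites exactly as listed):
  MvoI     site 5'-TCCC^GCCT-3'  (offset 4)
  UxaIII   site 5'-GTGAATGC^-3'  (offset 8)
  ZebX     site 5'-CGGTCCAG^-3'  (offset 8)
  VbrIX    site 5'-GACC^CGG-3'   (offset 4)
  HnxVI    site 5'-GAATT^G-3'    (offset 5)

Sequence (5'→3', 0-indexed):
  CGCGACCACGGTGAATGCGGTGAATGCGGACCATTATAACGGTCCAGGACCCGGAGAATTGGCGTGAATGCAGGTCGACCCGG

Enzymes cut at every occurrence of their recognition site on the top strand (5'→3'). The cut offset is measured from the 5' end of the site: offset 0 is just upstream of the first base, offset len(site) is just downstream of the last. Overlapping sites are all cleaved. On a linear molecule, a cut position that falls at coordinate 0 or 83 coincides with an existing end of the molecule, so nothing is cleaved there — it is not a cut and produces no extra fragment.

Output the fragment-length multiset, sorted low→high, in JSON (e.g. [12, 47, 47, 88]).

[3,4,9,9,9,11,18,20]

Site scan:
  MvoI (TCCCGCCT, off=4): no sites
  UxaIII (GTGAATGC, off=8): starts [10, 19, 63] → cuts [18, 27, 71]
  ZebX (CGGTCCAG, off=8): starts [39] → cuts [47]
  VbrIX (GACCCGG, off=4): starts [47, 76] → cuts [51, 80]
  HnxVI (GAATTG, off=5): starts [55] → cuts [60]

All cut coordinates (distinct, sorted): [18, 27, 47, 51, 60, 71, 80]

Fragments:
  [0,18): 18 bp
  [18,27): 9 bp
  [27,47): 20 bp
  [47,51): 4 bp
  [51,60): 9 bp
  [60,71): 11 bp
  [71,80): 9 bp
  [80,83): 3 bp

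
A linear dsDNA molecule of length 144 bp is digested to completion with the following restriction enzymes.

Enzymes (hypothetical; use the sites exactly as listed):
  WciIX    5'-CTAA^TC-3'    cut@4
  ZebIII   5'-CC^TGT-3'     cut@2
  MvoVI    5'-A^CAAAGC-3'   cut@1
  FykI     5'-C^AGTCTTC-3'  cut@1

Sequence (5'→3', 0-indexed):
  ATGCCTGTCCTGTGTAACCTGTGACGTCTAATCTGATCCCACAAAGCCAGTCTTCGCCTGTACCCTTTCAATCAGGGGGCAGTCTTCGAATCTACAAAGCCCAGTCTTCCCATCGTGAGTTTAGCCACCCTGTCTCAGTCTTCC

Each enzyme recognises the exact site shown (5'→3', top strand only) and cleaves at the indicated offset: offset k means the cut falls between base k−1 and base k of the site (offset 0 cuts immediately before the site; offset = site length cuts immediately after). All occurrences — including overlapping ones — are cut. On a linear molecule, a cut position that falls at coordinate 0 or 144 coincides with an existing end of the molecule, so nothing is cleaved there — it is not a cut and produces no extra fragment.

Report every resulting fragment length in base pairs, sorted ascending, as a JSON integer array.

Site scan:
  WciIX CTAATC/4: at [27] ⇒ [31]
  ZebIII CCTGT/2: at [3, 8, 17, 56, 128] ⇒ [5, 10, 19, 58, 130]
  MvoVI ACAAAGC/1: at [40, 93] ⇒ [41, 94]
  FykI CAGTCTTC/1: at [47, 79, 101, 135] ⇒ [48, 80, 102, 136]

All cut coordinates (distinct, sorted): [5, 10, 19, 31, 41, 48, 58, 80, 94, 102, 130, 136]

Fragments:
  [0,5): 5 bp
  [5,10): 5 bp
  [10,19): 9 bp
  [19,31): 12 bp
  [31,41): 10 bp
  [41,48): 7 bp
  [48,58): 10 bp
  [58,80): 22 bp
  [80,94): 14 bp
  [94,102): 8 bp
  [102,130): 28 bp
  [130,136): 6 bp
  [136,144): 8 bp

[5,5,6,7,8,8,9,10,10,12,14,22,28]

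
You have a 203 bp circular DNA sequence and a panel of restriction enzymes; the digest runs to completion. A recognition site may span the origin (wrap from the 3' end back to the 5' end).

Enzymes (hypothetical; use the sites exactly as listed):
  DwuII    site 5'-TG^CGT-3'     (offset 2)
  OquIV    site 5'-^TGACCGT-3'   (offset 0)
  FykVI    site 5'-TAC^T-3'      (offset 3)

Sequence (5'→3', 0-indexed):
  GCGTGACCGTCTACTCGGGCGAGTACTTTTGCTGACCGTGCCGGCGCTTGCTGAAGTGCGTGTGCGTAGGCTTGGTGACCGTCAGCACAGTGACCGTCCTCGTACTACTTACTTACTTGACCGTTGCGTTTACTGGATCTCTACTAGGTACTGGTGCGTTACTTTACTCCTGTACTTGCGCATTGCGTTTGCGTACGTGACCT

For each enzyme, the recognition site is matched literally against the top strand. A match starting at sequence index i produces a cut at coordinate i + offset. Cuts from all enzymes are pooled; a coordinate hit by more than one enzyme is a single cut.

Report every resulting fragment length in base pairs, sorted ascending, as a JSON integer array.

[1,2,3,4,4,5,5,6,6,6,6,7,7,8,9,10,11,11,11,12,13,15,15,26]

Site scan:
  DwuII TGCGT/2: at [56, 62, 124, 154, 183, 189, 202] ⇒ [1, 58, 64, 126, 156, 185, 191]
  OquIV TGACCGT/0: at [3, 32, 75, 90, 117] ⇒ [3, 32, 75, 90, 117]
  FykVI TACT/3: at [11, 23, 102, 105, 109, 113, 130, 141, 148, 159, 164, 172] ⇒ [14, 26, 105, 108, 112, 116, 133, 144, 151, 162, 167, 175]

All cut coordinates (distinct, sorted): [1, 3, 14, 26, 32, 58, 64, 75, 90, 105, 108, 112, 116, 117, 126, 133, 144, 151, 156, 162, 167, 175, 185, 191]

Fragment lengths:
  1→3: 2 bp
  3→14: 11 bp
  14→26: 12 bp
  26→32: 6 bp
  32→58: 26 bp
  58→64: 6 bp
  64→75: 11 bp
  75→90: 15 bp
  90→105: 15 bp
  105→108: 3 bp
  108→112: 4 bp
  112→116: 4 bp
  116→117: 1 bp
  117→126: 9 bp
  126→133: 7 bp
  133→144: 11 bp
  144→151: 7 bp
  151→156: 5 bp
  156→162: 6 bp
  162→167: 5 bp
  167→175: 8 bp
  175→185: 10 bp
  185→191: 6 bp
  191→1 (wrap): 203-191+1 = 13 bp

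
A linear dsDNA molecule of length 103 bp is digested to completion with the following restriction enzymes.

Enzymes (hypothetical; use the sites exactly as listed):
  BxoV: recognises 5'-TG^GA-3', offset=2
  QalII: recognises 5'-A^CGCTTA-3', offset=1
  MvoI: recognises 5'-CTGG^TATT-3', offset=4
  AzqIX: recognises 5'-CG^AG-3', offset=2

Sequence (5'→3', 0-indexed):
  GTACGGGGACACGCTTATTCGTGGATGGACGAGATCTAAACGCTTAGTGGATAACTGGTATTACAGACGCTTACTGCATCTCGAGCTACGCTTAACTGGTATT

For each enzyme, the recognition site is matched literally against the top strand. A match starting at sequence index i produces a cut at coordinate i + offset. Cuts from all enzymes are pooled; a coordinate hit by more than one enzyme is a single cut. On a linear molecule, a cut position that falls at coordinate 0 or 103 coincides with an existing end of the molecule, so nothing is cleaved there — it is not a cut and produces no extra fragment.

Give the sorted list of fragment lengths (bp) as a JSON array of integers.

Scan for sites:
  BxoV TGGA/2: at [21, 25, 47] ⇒ [23, 27, 49]
  QalII ACGCTTA/1: at [10, 39, 66, 87] ⇒ [11, 40, 67, 88]
  MvoI CTGGTATT/4: at [54, 95] ⇒ [58, 99]
  AzqIX CGAG/2: at [29, 81] ⇒ [31, 83]

Pooled cuts: [11, 23, 27, 31, 40, 49, 58, 67, 83, 88, 99]

Fragment lengths:
  [0,11): 11 bp
  [11,23): 12 bp
  [23,27): 4 bp
  [27,31): 4 bp
  [31,40): 9 bp
  [40,49): 9 bp
  [49,58): 9 bp
  [58,67): 9 bp
  [67,83): 16 bp
  [83,88): 5 bp
  [88,99): 11 bp
  [99,103): 4 bp

[4,4,4,5,9,9,9,9,11,11,12,16]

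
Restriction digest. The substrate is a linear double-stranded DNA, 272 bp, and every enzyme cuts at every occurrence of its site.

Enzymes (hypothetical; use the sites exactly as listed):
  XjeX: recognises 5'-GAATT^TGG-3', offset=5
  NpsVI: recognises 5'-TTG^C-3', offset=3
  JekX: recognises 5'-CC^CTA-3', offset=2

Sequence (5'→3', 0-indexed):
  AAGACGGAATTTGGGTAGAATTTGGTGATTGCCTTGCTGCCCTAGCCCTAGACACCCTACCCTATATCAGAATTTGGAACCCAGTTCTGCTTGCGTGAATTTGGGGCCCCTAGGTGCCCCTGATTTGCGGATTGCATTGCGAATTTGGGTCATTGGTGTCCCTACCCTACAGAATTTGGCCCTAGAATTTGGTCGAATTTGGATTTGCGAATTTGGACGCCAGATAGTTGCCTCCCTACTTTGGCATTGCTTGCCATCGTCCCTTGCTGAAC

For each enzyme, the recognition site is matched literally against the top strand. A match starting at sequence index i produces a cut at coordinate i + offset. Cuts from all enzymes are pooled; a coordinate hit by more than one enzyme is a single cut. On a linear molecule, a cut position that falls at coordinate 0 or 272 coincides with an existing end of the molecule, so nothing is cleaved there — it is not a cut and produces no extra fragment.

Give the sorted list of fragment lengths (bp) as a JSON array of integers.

[4,5,5,5,5,5,5,5,6,6,6,6,7,8,8,8,8,9,9,10,10,11,11,13,13,14,16,17,18,19]

Per-enzyme occurrences:
  XjeX (GAATTTGG, off=5): starts [6, 17, 69, 96, 140, 171, 184, 194, 208] → cuts [11, 22, 74, 101, 145, 176, 189, 199, 213]
  NpsVI (TTGC, off=3): starts [28, 33, 90, 124, 131, 136, 204, 227, 246, 250, 263] → cuts [31, 36, 93, 127, 134, 139, 207, 230, 249, 253, 266]
  JekX (CCCTA, off=2): starts [39, 45, 54, 59, 107, 159, 164, 179, 233] → cuts [41, 47, 56, 61, 109, 161, 166, 181, 235]

Pooled cuts: [11, 22, 31, 36, 41, 47, 56, 61, 74, 93, 101, 109, 127, 134, 139, 145, 161, 166, 176, 181, 189, 199, 207, 213, 230, 235, 249, 253, 266]

Fragment lengths:
  [0,11): 11 bp
  [11,22): 11 bp
  [22,31): 9 bp
  [31,36): 5 bp
  [36,41): 5 bp
  [41,47): 6 bp
  [47,56): 9 bp
  [56,61): 5 bp
  [61,74): 13 bp
  [74,93): 19 bp
  [93,101): 8 bp
  [101,109): 8 bp
  [109,127): 18 bp
  [127,134): 7 bp
  [134,139): 5 bp
  [139,145): 6 bp
  [145,161): 16 bp
  [161,166): 5 bp
  [166,176): 10 bp
  [176,181): 5 bp
  [181,189): 8 bp
  [189,199): 10 bp
  [199,207): 8 bp
  [207,213): 6 bp
  [213,230): 17 bp
  [230,235): 5 bp
  [235,249): 14 bp
  [249,253): 4 bp
  [253,266): 13 bp
  [266,272): 6 bp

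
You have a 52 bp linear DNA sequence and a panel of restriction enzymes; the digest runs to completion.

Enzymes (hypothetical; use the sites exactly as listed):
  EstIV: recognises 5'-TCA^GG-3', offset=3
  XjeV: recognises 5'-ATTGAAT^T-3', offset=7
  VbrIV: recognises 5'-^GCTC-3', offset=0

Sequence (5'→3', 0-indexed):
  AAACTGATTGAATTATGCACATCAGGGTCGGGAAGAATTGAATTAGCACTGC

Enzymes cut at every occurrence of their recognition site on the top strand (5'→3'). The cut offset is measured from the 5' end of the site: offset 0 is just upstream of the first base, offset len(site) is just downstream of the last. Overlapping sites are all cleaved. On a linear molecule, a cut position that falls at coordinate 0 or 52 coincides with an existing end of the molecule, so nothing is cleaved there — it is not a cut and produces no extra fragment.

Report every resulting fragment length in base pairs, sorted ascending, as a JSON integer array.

Site scan:
  EstIV TCAGG/3: at [21] ⇒ [24]
  XjeV ATTGAATT/7: at [6, 36] ⇒ [13, 43]
  VbrIV (GCTC, off=0): no sites

All cut coordinates (distinct, sorted): [13, 24, 43]

Fragment lengths:
  [0,13): 13 bp
  [13,24): 11 bp
  [24,43): 19 bp
  [43,52): 9 bp

[9,11,13,19]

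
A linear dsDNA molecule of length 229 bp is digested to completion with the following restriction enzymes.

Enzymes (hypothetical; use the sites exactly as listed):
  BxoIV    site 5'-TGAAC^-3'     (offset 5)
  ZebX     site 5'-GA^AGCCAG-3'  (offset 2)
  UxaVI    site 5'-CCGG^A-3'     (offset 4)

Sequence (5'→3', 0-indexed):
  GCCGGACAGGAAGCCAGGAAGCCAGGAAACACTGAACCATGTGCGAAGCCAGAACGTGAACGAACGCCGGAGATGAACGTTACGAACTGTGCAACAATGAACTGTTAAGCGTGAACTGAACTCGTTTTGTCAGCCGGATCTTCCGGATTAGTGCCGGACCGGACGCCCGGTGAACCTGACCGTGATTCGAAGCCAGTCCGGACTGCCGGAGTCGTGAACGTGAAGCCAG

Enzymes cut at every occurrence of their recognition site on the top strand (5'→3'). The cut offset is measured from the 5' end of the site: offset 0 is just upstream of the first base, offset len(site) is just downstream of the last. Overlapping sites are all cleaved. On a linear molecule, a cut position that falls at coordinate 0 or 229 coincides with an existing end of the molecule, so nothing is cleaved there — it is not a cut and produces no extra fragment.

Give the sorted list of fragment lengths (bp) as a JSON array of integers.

[4,5,5,5,6,6,8,8,8,9,9,9,10,11,11,13,14,15,15,16,18,24]

Site scan:
  BxoIV TGAAC/5: at [32, 56, 73, 97, 111, 116, 170, 214] ⇒ [37, 61, 78, 102, 116, 121, 175, 219]
  ZebX GAAGCCAG/2: at [9, 17, 44, 188, 221] ⇒ [11, 19, 46, 190, 223]
  UxaVI CCGGA/4: at [1, 66, 133, 142, 153, 158, 197, 205] ⇒ [5, 70, 137, 146, 157, 162, 201, 209]

All cut coordinates (distinct, sorted): [5, 11, 19, 37, 46, 61, 70, 78, 102, 116, 121, 137, 146, 157, 162, 175, 190, 201, 209, 219, 223]

Fragment lengths:
  [0,5): 5 bp
  [5,11): 6 bp
  [11,19): 8 bp
  [19,37): 18 bp
  [37,46): 9 bp
  [46,61): 15 bp
  [61,70): 9 bp
  [70,78): 8 bp
  [78,102): 24 bp
  [102,116): 14 bp
  [116,121): 5 bp
  [121,137): 16 bp
  [137,146): 9 bp
  [146,157): 11 bp
  [157,162): 5 bp
  [162,175): 13 bp
  [175,190): 15 bp
  [190,201): 11 bp
  [201,209): 8 bp
  [209,219): 10 bp
  [219,223): 4 bp
  [223,229): 6 bp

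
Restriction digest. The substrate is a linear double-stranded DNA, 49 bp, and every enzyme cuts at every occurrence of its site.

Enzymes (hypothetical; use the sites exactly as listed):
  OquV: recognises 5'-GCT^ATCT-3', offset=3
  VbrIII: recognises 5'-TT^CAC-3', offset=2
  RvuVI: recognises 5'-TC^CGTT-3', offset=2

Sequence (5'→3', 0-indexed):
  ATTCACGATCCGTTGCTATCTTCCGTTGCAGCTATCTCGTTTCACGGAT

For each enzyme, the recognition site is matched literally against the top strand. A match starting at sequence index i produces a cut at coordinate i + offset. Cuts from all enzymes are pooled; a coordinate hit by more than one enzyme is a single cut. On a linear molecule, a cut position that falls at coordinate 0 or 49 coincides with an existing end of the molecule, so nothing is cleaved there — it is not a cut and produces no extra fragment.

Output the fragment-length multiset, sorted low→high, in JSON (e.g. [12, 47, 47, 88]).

Site scan:
  OquV (GCTATCT, off=3): starts [14, 30] → cuts [17, 33]
  VbrIII (TTCAC, off=2): starts [1, 40] → cuts [3, 42]
  RvuVI (TCCGTT, off=2): starts [8, 21] → cuts [10, 23]

All cut coordinates (distinct, sorted): [3, 10, 17, 23, 33, 42]

Fragments:
  [0,3): 3 bp
  [3,10): 7 bp
  [10,17): 7 bp
  [17,23): 6 bp
  [23,33): 10 bp
  [33,42): 9 bp
  [42,49): 7 bp

[3,6,7,7,7,9,10]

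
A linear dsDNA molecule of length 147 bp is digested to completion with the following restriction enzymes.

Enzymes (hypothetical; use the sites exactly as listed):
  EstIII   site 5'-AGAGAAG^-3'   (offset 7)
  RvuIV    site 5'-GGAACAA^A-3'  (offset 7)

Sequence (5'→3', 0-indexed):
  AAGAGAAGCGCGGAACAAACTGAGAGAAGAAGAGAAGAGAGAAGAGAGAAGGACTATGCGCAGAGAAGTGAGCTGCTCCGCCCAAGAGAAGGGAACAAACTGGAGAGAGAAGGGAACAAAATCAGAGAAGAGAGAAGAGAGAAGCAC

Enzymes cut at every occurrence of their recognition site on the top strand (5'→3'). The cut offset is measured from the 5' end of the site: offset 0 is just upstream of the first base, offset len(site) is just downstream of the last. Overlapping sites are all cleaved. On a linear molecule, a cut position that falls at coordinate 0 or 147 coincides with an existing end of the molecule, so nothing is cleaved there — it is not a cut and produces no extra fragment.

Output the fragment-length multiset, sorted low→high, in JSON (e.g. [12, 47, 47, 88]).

[3,7,7,7,7,7,7,8,8,10,11,11,14,17,23]

Site scan:
  EstIII (AGAGAAG, off=7): starts [1, 22, 30, 37, 44, 61, 84, 105, 123, 130, 137] → cuts [8, 29, 37, 44, 51, 68, 91, 112, 130, 137, 144]
  RvuIV (GGAACAAA, off=7): starts [11, 91, 112] → cuts [18, 98, 119]

Pooled cuts: [8, 18, 29, 37, 44, 51, 68, 91, 98, 112, 119, 130, 137, 144]

Fragment lengths:
  [0,8): 8 bp
  [8,18): 10 bp
  [18,29): 11 bp
  [29,37): 8 bp
  [37,44): 7 bp
  [44,51): 7 bp
  [51,68): 17 bp
  [68,91): 23 bp
  [91,98): 7 bp
  [98,112): 14 bp
  [112,119): 7 bp
  [119,130): 11 bp
  [130,137): 7 bp
  [137,144): 7 bp
  [144,147): 3 bp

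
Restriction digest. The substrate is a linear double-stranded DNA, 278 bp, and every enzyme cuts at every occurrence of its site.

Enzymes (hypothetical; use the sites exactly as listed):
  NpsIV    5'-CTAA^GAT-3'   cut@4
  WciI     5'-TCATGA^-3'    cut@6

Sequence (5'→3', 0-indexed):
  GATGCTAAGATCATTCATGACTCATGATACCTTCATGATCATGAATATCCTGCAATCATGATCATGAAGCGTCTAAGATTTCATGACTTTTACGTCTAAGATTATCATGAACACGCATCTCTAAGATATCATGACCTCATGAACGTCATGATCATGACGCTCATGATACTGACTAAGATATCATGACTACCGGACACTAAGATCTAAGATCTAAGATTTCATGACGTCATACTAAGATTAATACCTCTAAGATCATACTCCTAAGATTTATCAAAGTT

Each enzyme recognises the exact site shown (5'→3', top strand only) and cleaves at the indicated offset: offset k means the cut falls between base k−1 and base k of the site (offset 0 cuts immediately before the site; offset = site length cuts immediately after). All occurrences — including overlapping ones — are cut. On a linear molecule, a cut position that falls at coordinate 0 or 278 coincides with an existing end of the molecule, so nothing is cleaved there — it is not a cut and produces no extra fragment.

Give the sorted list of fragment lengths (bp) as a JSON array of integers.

Per-enzyme occurrences:
  NpsIV (CTAAGAT, off=4): starts [4, 72, 95, 120, 172, 196, 203, 210, 231, 246, 260] → cuts [8, 76, 99, 124, 176, 200, 207, 214, 235, 250, 264]
  WciI (TCATGA, off=6): starts [14, 21, 32, 38, 55, 61, 80, 104, 128, 136, 145, 151, 160, 180, 218] → cuts [20, 27, 38, 44, 61, 67, 86, 110, 134, 142, 151, 157, 166, 186, 224]

All cut coordinates (distinct, sorted): [8, 20, 27, 38, 44, 61, 67, 76, 86, 99, 110, 124, 134, 142, 151, 157, 166, 176, 186, 200, 207, 214, 224, 235, 250, 264]

Fragments:
  [0,8): 8 bp
  [8,20): 12 bp
  [20,27): 7 bp
  [27,38): 11 bp
  [38,44): 6 bp
  [44,61): 17 bp
  [61,67): 6 bp
  [67,76): 9 bp
  [76,86): 10 bp
  [86,99): 13 bp
  [99,110): 11 bp
  [110,124): 14 bp
  [124,134): 10 bp
  [134,142): 8 bp
  [142,151): 9 bp
  [151,157): 6 bp
  [157,166): 9 bp
  [166,176): 10 bp
  [176,186): 10 bp
  [186,200): 14 bp
  [200,207): 7 bp
  [207,214): 7 bp
  [214,224): 10 bp
  [224,235): 11 bp
  [235,250): 15 bp
  [250,264): 14 bp
  [264,278): 14 bp

[6,6,6,7,7,7,8,8,9,9,9,10,10,10,10,10,11,11,11,12,13,14,14,14,14,15,17]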